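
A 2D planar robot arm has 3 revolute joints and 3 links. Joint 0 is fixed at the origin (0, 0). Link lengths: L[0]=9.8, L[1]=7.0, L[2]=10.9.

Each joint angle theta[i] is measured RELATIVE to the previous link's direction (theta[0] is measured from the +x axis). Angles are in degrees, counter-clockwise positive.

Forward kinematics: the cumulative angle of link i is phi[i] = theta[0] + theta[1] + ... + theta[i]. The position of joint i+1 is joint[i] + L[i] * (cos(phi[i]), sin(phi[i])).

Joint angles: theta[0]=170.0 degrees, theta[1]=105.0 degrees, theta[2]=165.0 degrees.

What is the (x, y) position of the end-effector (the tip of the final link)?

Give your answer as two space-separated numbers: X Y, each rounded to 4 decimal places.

Answer: -7.1483 5.4628

Derivation:
joint[0] = (0.0000, 0.0000)  (base)
link 0: phi[0] = 170 = 170 deg
  cos(170 deg) = -0.9848, sin(170 deg) = 0.1736
  joint[1] = (0.0000, 0.0000) + 9.8 * (-0.9848, 0.1736) = (0.0000 + -9.6511, 0.0000 + 1.7018) = (-9.6511, 1.7018)
link 1: phi[1] = 170 + 105 = 275 deg
  cos(275 deg) = 0.0872, sin(275 deg) = -0.9962
  joint[2] = (-9.6511, 1.7018) + 7 * (0.0872, -0.9962) = (-9.6511 + 0.6101, 1.7018 + -6.9734) = (-9.0410, -5.2716)
link 2: phi[2] = 170 + 105 + 165 = 440 deg
  cos(440 deg) = 0.1736, sin(440 deg) = 0.9848
  joint[3] = (-9.0410, -5.2716) + 10.9 * (0.1736, 0.9848) = (-9.0410 + 1.8928, -5.2716 + 10.7344) = (-7.1483, 5.4628)
End effector: (-7.1483, 5.4628)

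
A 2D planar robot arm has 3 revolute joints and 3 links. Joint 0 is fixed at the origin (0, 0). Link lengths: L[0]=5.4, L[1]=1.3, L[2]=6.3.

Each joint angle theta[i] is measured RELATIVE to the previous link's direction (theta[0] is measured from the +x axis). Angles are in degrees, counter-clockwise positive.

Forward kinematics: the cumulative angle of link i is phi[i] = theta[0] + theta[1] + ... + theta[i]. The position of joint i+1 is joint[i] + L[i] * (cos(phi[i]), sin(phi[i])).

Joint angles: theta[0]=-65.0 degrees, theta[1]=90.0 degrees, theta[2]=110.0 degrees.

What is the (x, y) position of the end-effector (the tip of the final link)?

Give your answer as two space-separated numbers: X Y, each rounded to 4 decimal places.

Answer: -0.9944 0.1101

Derivation:
joint[0] = (0.0000, 0.0000)  (base)
link 0: phi[0] = -65 = -65 deg
  cos(-65 deg) = 0.4226, sin(-65 deg) = -0.9063
  joint[1] = (0.0000, 0.0000) + 5.4 * (0.4226, -0.9063) = (0.0000 + 2.2821, 0.0000 + -4.8941) = (2.2821, -4.8941)
link 1: phi[1] = -65 + 90 = 25 deg
  cos(25 deg) = 0.9063, sin(25 deg) = 0.4226
  joint[2] = (2.2821, -4.8941) + 1.3 * (0.9063, 0.4226) = (2.2821 + 1.1782, -4.8941 + 0.5494) = (3.4603, -4.3447)
link 2: phi[2] = -65 + 90 + 110 = 135 deg
  cos(135 deg) = -0.7071, sin(135 deg) = 0.7071
  joint[3] = (3.4603, -4.3447) + 6.3 * (-0.7071, 0.7071) = (3.4603 + -4.4548, -4.3447 + 4.4548) = (-0.9944, 0.1101)
End effector: (-0.9944, 0.1101)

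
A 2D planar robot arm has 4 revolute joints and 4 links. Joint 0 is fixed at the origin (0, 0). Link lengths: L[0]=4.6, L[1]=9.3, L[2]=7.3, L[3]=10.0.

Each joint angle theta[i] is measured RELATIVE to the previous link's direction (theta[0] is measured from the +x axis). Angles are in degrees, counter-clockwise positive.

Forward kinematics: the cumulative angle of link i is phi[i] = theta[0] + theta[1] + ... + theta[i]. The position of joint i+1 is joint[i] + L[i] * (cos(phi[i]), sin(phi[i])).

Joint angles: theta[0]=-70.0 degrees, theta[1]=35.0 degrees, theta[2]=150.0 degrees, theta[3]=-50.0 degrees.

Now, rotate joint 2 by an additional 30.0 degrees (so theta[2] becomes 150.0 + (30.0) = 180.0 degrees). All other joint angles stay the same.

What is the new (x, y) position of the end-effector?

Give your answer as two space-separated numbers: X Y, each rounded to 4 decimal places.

joint[0] = (0.0000, 0.0000)  (base)
link 0: phi[0] = -70 = -70 deg
  cos(-70 deg) = 0.3420, sin(-70 deg) = -0.9397
  joint[1] = (0.0000, 0.0000) + 4.6 * (0.3420, -0.9397) = (0.0000 + 1.5733, 0.0000 + -4.3226) = (1.5733, -4.3226)
link 1: phi[1] = -70 + 35 = -35 deg
  cos(-35 deg) = 0.8192, sin(-35 deg) = -0.5736
  joint[2] = (1.5733, -4.3226) + 9.3 * (0.8192, -0.5736) = (1.5733 + 7.6181, -4.3226 + -5.3343) = (9.1914, -9.6568)
link 2: phi[2] = -70 + 35 + 180 = 145 deg
  cos(145 deg) = -0.8192, sin(145 deg) = 0.5736
  joint[3] = (9.1914, -9.6568) + 7.3 * (-0.8192, 0.5736) = (9.1914 + -5.9798, -9.6568 + 4.1871) = (3.2116, -5.4697)
link 3: phi[3] = -70 + 35 + 180 + -50 = 95 deg
  cos(95 deg) = -0.0872, sin(95 deg) = 0.9962
  joint[4] = (3.2116, -5.4697) + 10 * (-0.0872, 0.9962) = (3.2116 + -0.8716, -5.4697 + 9.9619) = (2.3400, 4.4922)
End effector: (2.3400, 4.4922)

Answer: 2.3400 4.4922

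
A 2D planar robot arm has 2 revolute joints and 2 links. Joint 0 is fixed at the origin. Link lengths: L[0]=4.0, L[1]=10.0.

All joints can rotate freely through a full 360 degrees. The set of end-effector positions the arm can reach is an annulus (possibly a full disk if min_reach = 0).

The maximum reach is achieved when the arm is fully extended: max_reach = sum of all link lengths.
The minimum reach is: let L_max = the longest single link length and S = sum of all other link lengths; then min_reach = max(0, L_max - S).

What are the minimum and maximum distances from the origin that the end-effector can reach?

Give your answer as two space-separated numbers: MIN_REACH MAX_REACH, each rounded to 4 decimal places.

Link lengths: [4.0, 10.0]
max_reach = 4 + 10 = 14
L_max = max([4.0, 10.0]) = 10
S (sum of others) = 14 - 10 = 4
min_reach = max(0, 10 - 4) = max(0, 6) = 6

Answer: 6.0000 14.0000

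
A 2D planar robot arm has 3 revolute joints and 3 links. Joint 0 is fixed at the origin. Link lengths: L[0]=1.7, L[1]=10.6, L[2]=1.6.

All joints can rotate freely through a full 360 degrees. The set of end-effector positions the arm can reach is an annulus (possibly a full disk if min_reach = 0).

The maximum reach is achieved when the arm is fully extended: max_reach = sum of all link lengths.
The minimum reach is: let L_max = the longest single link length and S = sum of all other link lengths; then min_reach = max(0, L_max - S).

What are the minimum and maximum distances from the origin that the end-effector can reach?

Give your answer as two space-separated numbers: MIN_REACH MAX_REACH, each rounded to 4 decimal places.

Answer: 7.3000 13.9000

Derivation:
Link lengths: [1.7, 10.6, 1.6]
max_reach = 1.7 + 10.6 + 1.6 = 13.9
L_max = max([1.7, 10.6, 1.6]) = 10.6
S (sum of others) = 13.9 - 10.6 = 3.3
min_reach = max(0, 10.6 - 3.3) = max(0, 7.3) = 7.3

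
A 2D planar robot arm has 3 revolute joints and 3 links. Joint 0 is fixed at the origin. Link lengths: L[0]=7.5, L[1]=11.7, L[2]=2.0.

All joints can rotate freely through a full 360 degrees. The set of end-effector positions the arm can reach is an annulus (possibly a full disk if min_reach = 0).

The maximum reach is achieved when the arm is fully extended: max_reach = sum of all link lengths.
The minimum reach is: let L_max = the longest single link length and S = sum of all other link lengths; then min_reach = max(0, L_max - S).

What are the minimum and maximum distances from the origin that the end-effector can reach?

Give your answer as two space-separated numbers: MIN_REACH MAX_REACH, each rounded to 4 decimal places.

Answer: 2.2000 21.2000

Derivation:
Link lengths: [7.5, 11.7, 2.0]
max_reach = 7.5 + 11.7 + 2 = 21.2
L_max = max([7.5, 11.7, 2.0]) = 11.7
S (sum of others) = 21.2 - 11.7 = 9.5
min_reach = max(0, 11.7 - 9.5) = max(0, 2.2) = 2.2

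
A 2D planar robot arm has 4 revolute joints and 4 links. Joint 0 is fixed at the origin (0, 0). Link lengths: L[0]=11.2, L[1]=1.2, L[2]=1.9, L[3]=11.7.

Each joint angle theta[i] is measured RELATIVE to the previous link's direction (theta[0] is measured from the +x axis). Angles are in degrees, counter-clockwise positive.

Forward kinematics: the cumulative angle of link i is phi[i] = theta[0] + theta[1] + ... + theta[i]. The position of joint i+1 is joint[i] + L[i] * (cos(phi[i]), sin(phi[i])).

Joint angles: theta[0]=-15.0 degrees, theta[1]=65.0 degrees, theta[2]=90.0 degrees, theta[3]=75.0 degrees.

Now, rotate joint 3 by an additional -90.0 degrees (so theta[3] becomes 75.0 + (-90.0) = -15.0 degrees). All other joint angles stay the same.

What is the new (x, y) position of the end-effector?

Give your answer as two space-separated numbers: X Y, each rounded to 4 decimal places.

Answer: 3.4234 8.8259

Derivation:
joint[0] = (0.0000, 0.0000)  (base)
link 0: phi[0] = -15 = -15 deg
  cos(-15 deg) = 0.9659, sin(-15 deg) = -0.2588
  joint[1] = (0.0000, 0.0000) + 11.2 * (0.9659, -0.2588) = (0.0000 + 10.8184, 0.0000 + -2.8988) = (10.8184, -2.8988)
link 1: phi[1] = -15 + 65 = 50 deg
  cos(50 deg) = 0.6428, sin(50 deg) = 0.7660
  joint[2] = (10.8184, -2.8988) + 1.2 * (0.6428, 0.7660) = (10.8184 + 0.7713, -2.8988 + 0.9193) = (11.5897, -1.9795)
link 2: phi[2] = -15 + 65 + 90 = 140 deg
  cos(140 deg) = -0.7660, sin(140 deg) = 0.6428
  joint[3] = (11.5897, -1.9795) + 1.9 * (-0.7660, 0.6428) = (11.5897 + -1.4555, -1.9795 + 1.2213) = (10.1342, -0.7582)
link 3: phi[3] = -15 + 65 + 90 + -15 = 125 deg
  cos(125 deg) = -0.5736, sin(125 deg) = 0.8192
  joint[4] = (10.1342, -0.7582) + 11.7 * (-0.5736, 0.8192) = (10.1342 + -6.7108, -0.7582 + 9.5841) = (3.4234, 8.8259)
End effector: (3.4234, 8.8259)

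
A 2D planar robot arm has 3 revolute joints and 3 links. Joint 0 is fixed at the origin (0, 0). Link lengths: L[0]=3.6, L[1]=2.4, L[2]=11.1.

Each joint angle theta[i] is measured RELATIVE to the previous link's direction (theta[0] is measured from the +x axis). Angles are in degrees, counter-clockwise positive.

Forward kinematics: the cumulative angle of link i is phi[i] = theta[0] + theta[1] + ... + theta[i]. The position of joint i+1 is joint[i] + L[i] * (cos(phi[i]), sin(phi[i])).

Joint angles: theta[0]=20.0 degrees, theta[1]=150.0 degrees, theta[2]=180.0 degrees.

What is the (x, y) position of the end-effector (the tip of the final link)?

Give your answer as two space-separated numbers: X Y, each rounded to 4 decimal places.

joint[0] = (0.0000, 0.0000)  (base)
link 0: phi[0] = 20 = 20 deg
  cos(20 deg) = 0.9397, sin(20 deg) = 0.3420
  joint[1] = (0.0000, 0.0000) + 3.6 * (0.9397, 0.3420) = (0.0000 + 3.3829, 0.0000 + 1.2313) = (3.3829, 1.2313)
link 1: phi[1] = 20 + 150 = 170 deg
  cos(170 deg) = -0.9848, sin(170 deg) = 0.1736
  joint[2] = (3.3829, 1.2313) + 2.4 * (-0.9848, 0.1736) = (3.3829 + -2.3635, 1.2313 + 0.4168) = (1.0194, 1.6480)
link 2: phi[2] = 20 + 150 + 180 = 350 deg
  cos(350 deg) = 0.9848, sin(350 deg) = -0.1736
  joint[3] = (1.0194, 1.6480) + 11.1 * (0.9848, -0.1736) = (1.0194 + 10.9314, 1.6480 + -1.9275) = (11.9507, -0.2795)
End effector: (11.9507, -0.2795)

Answer: 11.9507 -0.2795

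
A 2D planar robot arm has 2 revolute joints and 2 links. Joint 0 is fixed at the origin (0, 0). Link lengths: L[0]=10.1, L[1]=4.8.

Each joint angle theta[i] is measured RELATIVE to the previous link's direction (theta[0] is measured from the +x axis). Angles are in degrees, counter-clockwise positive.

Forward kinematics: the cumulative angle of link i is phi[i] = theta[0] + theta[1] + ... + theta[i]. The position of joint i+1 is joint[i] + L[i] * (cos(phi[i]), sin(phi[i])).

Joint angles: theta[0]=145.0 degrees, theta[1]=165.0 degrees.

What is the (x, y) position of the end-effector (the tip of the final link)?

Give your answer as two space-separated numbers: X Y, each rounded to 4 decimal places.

Answer: -5.1881 2.1161

Derivation:
joint[0] = (0.0000, 0.0000)  (base)
link 0: phi[0] = 145 = 145 deg
  cos(145 deg) = -0.8192, sin(145 deg) = 0.5736
  joint[1] = (0.0000, 0.0000) + 10.1 * (-0.8192, 0.5736) = (0.0000 + -8.2734, 0.0000 + 5.7931) = (-8.2734, 5.7931)
link 1: phi[1] = 145 + 165 = 310 deg
  cos(310 deg) = 0.6428, sin(310 deg) = -0.7660
  joint[2] = (-8.2734, 5.7931) + 4.8 * (0.6428, -0.7660) = (-8.2734 + 3.0854, 5.7931 + -3.6770) = (-5.1881, 2.1161)
End effector: (-5.1881, 2.1161)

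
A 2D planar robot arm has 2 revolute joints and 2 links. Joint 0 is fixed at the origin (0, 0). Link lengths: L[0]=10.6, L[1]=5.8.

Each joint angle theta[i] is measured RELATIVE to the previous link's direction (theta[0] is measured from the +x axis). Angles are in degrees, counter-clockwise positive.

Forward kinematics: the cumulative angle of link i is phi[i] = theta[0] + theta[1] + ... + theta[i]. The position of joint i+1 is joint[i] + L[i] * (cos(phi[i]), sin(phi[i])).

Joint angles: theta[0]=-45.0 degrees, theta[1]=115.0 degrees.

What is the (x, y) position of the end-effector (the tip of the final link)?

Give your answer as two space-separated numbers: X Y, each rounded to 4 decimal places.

joint[0] = (0.0000, 0.0000)  (base)
link 0: phi[0] = -45 = -45 deg
  cos(-45 deg) = 0.7071, sin(-45 deg) = -0.7071
  joint[1] = (0.0000, 0.0000) + 10.6 * (0.7071, -0.7071) = (0.0000 + 7.4953, 0.0000 + -7.4953) = (7.4953, -7.4953)
link 1: phi[1] = -45 + 115 = 70 deg
  cos(70 deg) = 0.3420, sin(70 deg) = 0.9397
  joint[2] = (7.4953, -7.4953) + 5.8 * (0.3420, 0.9397) = (7.4953 + 1.9837, -7.4953 + 5.4502) = (9.4790, -2.0451)
End effector: (9.4790, -2.0451)

Answer: 9.4790 -2.0451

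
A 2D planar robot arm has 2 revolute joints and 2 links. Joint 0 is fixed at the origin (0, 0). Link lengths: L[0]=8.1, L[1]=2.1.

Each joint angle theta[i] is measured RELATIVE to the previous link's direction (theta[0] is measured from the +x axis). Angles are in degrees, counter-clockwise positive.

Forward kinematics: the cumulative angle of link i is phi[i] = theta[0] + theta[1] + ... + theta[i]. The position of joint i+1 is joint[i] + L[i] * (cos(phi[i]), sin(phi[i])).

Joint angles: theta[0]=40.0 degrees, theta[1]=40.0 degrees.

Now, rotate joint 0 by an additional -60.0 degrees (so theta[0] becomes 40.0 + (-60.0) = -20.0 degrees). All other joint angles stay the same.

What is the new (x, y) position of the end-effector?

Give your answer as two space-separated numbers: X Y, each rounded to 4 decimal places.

Answer: 9.5849 -2.0521

Derivation:
joint[0] = (0.0000, 0.0000)  (base)
link 0: phi[0] = -20 = -20 deg
  cos(-20 deg) = 0.9397, sin(-20 deg) = -0.3420
  joint[1] = (0.0000, 0.0000) + 8.1 * (0.9397, -0.3420) = (0.0000 + 7.6115, 0.0000 + -2.7704) = (7.6115, -2.7704)
link 1: phi[1] = -20 + 40 = 20 deg
  cos(20 deg) = 0.9397, sin(20 deg) = 0.3420
  joint[2] = (7.6115, -2.7704) + 2.1 * (0.9397, 0.3420) = (7.6115 + 1.9734, -2.7704 + 0.7182) = (9.5849, -2.0521)
End effector: (9.5849, -2.0521)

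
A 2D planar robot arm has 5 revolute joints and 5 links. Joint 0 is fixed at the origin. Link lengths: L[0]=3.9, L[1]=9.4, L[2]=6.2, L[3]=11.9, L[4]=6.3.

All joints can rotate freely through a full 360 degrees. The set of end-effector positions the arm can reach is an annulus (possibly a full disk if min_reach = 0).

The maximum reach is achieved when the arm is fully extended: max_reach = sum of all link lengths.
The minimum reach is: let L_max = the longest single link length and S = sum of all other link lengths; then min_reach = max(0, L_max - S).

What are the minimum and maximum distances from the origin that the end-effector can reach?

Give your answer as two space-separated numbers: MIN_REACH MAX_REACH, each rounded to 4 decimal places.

Link lengths: [3.9, 9.4, 6.2, 11.9, 6.3]
max_reach = 3.9 + 9.4 + 6.2 + 11.9 + 6.3 = 37.7
L_max = max([3.9, 9.4, 6.2, 11.9, 6.3]) = 11.9
S (sum of others) = 37.7 - 11.9 = 25.8
min_reach = max(0, 11.9 - 25.8) = max(0, -13.9) = 0

Answer: 0.0000 37.7000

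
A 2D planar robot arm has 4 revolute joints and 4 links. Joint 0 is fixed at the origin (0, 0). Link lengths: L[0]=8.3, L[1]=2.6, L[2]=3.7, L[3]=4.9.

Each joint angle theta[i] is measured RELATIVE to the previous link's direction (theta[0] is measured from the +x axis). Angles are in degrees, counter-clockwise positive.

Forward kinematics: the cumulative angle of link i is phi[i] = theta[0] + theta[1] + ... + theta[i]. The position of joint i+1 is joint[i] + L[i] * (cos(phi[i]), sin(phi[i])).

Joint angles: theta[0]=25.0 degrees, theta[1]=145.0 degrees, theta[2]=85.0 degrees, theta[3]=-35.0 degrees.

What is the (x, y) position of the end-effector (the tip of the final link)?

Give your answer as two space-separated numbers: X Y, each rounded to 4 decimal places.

Answer: 0.2506 -2.7644

Derivation:
joint[0] = (0.0000, 0.0000)  (base)
link 0: phi[0] = 25 = 25 deg
  cos(25 deg) = 0.9063, sin(25 deg) = 0.4226
  joint[1] = (0.0000, 0.0000) + 8.3 * (0.9063, 0.4226) = (0.0000 + 7.5224, 0.0000 + 3.5077) = (7.5224, 3.5077)
link 1: phi[1] = 25 + 145 = 170 deg
  cos(170 deg) = -0.9848, sin(170 deg) = 0.1736
  joint[2] = (7.5224, 3.5077) + 2.6 * (-0.9848, 0.1736) = (7.5224 + -2.5605, 3.5077 + 0.4515) = (4.9619, 3.9592)
link 2: phi[2] = 25 + 145 + 85 = 255 deg
  cos(255 deg) = -0.2588, sin(255 deg) = -0.9659
  joint[3] = (4.9619, 3.9592) + 3.7 * (-0.2588, -0.9659) = (4.9619 + -0.9576, 3.9592 + -3.5739) = (4.0042, 0.3853)
link 3: phi[3] = 25 + 145 + 85 + -35 = 220 deg
  cos(220 deg) = -0.7660, sin(220 deg) = -0.6428
  joint[4] = (4.0042, 0.3853) + 4.9 * (-0.7660, -0.6428) = (4.0042 + -3.7536, 0.3853 + -3.1497) = (0.2506, -2.7644)
End effector: (0.2506, -2.7644)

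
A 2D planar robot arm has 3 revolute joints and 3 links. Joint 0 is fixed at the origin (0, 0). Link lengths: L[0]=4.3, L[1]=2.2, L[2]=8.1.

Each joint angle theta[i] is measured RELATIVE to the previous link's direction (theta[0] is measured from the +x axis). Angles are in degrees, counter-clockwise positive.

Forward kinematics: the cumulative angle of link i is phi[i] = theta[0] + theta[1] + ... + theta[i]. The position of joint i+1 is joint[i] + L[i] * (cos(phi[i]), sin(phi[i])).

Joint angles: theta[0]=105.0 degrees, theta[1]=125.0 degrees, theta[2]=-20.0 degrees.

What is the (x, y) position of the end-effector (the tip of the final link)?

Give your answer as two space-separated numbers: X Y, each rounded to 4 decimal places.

joint[0] = (0.0000, 0.0000)  (base)
link 0: phi[0] = 105 = 105 deg
  cos(105 deg) = -0.2588, sin(105 deg) = 0.9659
  joint[1] = (0.0000, 0.0000) + 4.3 * (-0.2588, 0.9659) = (0.0000 + -1.1129, 0.0000 + 4.1535) = (-1.1129, 4.1535)
link 1: phi[1] = 105 + 125 = 230 deg
  cos(230 deg) = -0.6428, sin(230 deg) = -0.7660
  joint[2] = (-1.1129, 4.1535) + 2.2 * (-0.6428, -0.7660) = (-1.1129 + -1.4141, 4.1535 + -1.6853) = (-2.5271, 2.4682)
link 2: phi[2] = 105 + 125 + -20 = 210 deg
  cos(210 deg) = -0.8660, sin(210 deg) = -0.5000
  joint[3] = (-2.5271, 2.4682) + 8.1 * (-0.8660, -0.5000) = (-2.5271 + -7.0148, 2.4682 + -4.0500) = (-9.5419, -1.5818)
End effector: (-9.5419, -1.5818)

Answer: -9.5419 -1.5818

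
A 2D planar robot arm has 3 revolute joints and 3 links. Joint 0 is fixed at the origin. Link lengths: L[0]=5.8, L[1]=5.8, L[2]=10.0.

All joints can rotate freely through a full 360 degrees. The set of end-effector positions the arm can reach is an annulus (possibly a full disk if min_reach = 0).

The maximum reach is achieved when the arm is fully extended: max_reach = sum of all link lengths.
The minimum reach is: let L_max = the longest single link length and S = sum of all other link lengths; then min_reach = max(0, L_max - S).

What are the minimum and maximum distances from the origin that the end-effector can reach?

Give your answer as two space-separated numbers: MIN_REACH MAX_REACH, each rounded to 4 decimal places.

Answer: 0.0000 21.6000

Derivation:
Link lengths: [5.8, 5.8, 10.0]
max_reach = 5.8 + 5.8 + 10 = 21.6
L_max = max([5.8, 5.8, 10.0]) = 10
S (sum of others) = 21.6 - 10 = 11.6
min_reach = max(0, 10 - 11.6) = max(0, -1.6) = 0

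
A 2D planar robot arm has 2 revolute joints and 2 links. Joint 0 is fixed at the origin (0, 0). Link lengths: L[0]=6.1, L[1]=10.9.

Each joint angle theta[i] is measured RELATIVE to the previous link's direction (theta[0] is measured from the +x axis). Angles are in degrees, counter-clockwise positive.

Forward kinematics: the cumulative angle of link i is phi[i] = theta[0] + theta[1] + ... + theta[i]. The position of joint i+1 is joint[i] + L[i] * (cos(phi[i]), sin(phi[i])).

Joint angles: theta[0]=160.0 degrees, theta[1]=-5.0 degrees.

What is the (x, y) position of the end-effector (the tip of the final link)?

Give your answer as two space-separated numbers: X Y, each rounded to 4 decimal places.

joint[0] = (0.0000, 0.0000)  (base)
link 0: phi[0] = 160 = 160 deg
  cos(160 deg) = -0.9397, sin(160 deg) = 0.3420
  joint[1] = (0.0000, 0.0000) + 6.1 * (-0.9397, 0.3420) = (0.0000 + -5.7321, 0.0000 + 2.0863) = (-5.7321, 2.0863)
link 1: phi[1] = 160 + -5 = 155 deg
  cos(155 deg) = -0.9063, sin(155 deg) = 0.4226
  joint[2] = (-5.7321, 2.0863) + 10.9 * (-0.9063, 0.4226) = (-5.7321 + -9.8788, 2.0863 + 4.6065) = (-15.6109, 6.6929)
End effector: (-15.6109, 6.6929)

Answer: -15.6109 6.6929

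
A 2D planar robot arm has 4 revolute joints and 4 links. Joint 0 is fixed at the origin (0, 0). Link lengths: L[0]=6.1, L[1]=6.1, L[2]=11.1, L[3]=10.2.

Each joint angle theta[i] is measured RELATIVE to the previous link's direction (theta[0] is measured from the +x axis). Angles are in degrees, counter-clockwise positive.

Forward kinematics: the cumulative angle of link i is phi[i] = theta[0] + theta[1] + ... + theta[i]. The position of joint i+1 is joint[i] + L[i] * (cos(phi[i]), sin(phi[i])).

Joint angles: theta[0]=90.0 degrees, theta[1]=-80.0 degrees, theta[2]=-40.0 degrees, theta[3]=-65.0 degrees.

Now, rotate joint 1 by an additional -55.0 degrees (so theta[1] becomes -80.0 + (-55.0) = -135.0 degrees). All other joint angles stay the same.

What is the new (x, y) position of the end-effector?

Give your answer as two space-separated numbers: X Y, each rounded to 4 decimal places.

Answer: -3.5527 -14.3711

Derivation:
joint[0] = (0.0000, 0.0000)  (base)
link 0: phi[0] = 90 = 90 deg
  cos(90 deg) = 0.0000, sin(90 deg) = 1.0000
  joint[1] = (0.0000, 0.0000) + 6.1 * (0.0000, 1.0000) = (0.0000 + 0.0000, 0.0000 + 6.1000) = (0.0000, 6.1000)
link 1: phi[1] = 90 + -135 = -45 deg
  cos(-45 deg) = 0.7071, sin(-45 deg) = -0.7071
  joint[2] = (0.0000, 6.1000) + 6.1 * (0.7071, -0.7071) = (0.0000 + 4.3134, 6.1000 + -4.3134) = (4.3134, 1.7866)
link 2: phi[2] = 90 + -135 + -40 = -85 deg
  cos(-85 deg) = 0.0872, sin(-85 deg) = -0.9962
  joint[3] = (4.3134, 1.7866) + 11.1 * (0.0872, -0.9962) = (4.3134 + 0.9674, 1.7866 + -11.0578) = (5.2808, -9.2711)
link 3: phi[3] = 90 + -135 + -40 + -65 = -150 deg
  cos(-150 deg) = -0.8660, sin(-150 deg) = -0.5000
  joint[4] = (5.2808, -9.2711) + 10.2 * (-0.8660, -0.5000) = (5.2808 + -8.8335, -9.2711 + -5.1000) = (-3.5527, -14.3711)
End effector: (-3.5527, -14.3711)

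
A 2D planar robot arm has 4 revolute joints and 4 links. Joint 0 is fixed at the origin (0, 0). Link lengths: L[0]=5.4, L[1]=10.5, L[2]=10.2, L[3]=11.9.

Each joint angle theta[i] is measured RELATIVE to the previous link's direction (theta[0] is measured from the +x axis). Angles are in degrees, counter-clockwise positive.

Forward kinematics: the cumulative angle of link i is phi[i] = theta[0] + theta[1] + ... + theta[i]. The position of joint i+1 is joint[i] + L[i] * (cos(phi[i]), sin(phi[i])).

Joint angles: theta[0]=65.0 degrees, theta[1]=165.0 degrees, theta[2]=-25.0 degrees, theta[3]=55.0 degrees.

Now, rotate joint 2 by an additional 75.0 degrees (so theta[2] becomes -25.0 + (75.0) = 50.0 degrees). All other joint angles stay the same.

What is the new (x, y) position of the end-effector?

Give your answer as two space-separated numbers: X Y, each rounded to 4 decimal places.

Answer: 8.0891 -18.2236

Derivation:
joint[0] = (0.0000, 0.0000)  (base)
link 0: phi[0] = 65 = 65 deg
  cos(65 deg) = 0.4226, sin(65 deg) = 0.9063
  joint[1] = (0.0000, 0.0000) + 5.4 * (0.4226, 0.9063) = (0.0000 + 2.2821, 0.0000 + 4.8941) = (2.2821, 4.8941)
link 1: phi[1] = 65 + 165 = 230 deg
  cos(230 deg) = -0.6428, sin(230 deg) = -0.7660
  joint[2] = (2.2821, 4.8941) + 10.5 * (-0.6428, -0.7660) = (2.2821 + -6.7493, 4.8941 + -8.0435) = (-4.4671, -3.1494)
link 2: phi[2] = 65 + 165 + 50 = 280 deg
  cos(280 deg) = 0.1736, sin(280 deg) = -0.9848
  joint[3] = (-4.4671, -3.1494) + 10.2 * (0.1736, -0.9848) = (-4.4671 + 1.7712, -3.1494 + -10.0450) = (-2.6959, -13.1944)
link 3: phi[3] = 65 + 165 + 50 + 55 = 335 deg
  cos(335 deg) = 0.9063, sin(335 deg) = -0.4226
  joint[4] = (-2.6959, -13.1944) + 11.9 * (0.9063, -0.4226) = (-2.6959 + 10.7851, -13.1944 + -5.0292) = (8.0891, -18.2236)
End effector: (8.0891, -18.2236)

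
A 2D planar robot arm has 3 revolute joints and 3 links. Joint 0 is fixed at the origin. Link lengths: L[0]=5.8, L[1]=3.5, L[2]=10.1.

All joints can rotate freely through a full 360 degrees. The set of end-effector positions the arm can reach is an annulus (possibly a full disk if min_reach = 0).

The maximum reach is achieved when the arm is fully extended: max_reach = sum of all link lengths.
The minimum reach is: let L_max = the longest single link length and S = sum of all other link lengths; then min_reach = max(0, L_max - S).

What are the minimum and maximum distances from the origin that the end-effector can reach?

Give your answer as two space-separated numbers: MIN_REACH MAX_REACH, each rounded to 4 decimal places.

Answer: 0.8000 19.4000

Derivation:
Link lengths: [5.8, 3.5, 10.1]
max_reach = 5.8 + 3.5 + 10.1 = 19.4
L_max = max([5.8, 3.5, 10.1]) = 10.1
S (sum of others) = 19.4 - 10.1 = 9.3
min_reach = max(0, 10.1 - 9.3) = max(0, 0.8) = 0.8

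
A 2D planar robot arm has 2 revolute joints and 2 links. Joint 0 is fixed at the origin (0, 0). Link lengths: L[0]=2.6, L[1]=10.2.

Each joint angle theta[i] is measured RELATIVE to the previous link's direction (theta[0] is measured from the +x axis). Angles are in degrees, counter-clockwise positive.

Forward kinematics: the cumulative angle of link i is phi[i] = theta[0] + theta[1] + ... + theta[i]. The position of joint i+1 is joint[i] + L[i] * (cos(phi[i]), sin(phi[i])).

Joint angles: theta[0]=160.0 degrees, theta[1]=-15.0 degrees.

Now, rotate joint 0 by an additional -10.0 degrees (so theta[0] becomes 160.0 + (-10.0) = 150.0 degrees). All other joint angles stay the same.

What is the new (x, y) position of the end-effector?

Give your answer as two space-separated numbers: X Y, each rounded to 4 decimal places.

joint[0] = (0.0000, 0.0000)  (base)
link 0: phi[0] = 150 = 150 deg
  cos(150 deg) = -0.8660, sin(150 deg) = 0.5000
  joint[1] = (0.0000, 0.0000) + 2.6 * (-0.8660, 0.5000) = (0.0000 + -2.2517, 0.0000 + 1.3000) = (-2.2517, 1.3000)
link 1: phi[1] = 150 + -15 = 135 deg
  cos(135 deg) = -0.7071, sin(135 deg) = 0.7071
  joint[2] = (-2.2517, 1.3000) + 10.2 * (-0.7071, 0.7071) = (-2.2517 + -7.2125, 1.3000 + 7.2125) = (-9.4642, 8.5125)
End effector: (-9.4642, 8.5125)

Answer: -9.4642 8.5125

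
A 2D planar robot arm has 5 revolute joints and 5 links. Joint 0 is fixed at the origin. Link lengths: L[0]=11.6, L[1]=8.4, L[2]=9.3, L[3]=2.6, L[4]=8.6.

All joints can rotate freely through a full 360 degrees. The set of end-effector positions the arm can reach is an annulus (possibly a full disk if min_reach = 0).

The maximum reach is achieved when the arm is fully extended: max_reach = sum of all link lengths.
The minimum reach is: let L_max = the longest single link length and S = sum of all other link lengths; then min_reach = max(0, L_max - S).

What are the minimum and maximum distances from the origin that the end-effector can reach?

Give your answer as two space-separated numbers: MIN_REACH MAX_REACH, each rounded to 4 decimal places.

Answer: 0.0000 40.5000

Derivation:
Link lengths: [11.6, 8.4, 9.3, 2.6, 8.6]
max_reach = 11.6 + 8.4 + 9.3 + 2.6 + 8.6 = 40.5
L_max = max([11.6, 8.4, 9.3, 2.6, 8.6]) = 11.6
S (sum of others) = 40.5 - 11.6 = 28.9
min_reach = max(0, 11.6 - 28.9) = max(0, -17.3) = 0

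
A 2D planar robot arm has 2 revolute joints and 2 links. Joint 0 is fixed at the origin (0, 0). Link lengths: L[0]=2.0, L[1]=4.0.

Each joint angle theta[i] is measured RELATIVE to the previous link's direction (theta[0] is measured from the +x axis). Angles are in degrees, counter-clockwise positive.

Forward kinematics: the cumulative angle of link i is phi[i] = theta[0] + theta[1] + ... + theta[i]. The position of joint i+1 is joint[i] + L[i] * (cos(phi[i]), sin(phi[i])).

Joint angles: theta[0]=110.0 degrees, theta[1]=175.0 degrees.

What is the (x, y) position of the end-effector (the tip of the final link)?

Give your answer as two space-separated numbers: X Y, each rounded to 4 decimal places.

Answer: 0.3512 -1.9843

Derivation:
joint[0] = (0.0000, 0.0000)  (base)
link 0: phi[0] = 110 = 110 deg
  cos(110 deg) = -0.3420, sin(110 deg) = 0.9397
  joint[1] = (0.0000, 0.0000) + 2 * (-0.3420, 0.9397) = (0.0000 + -0.6840, 0.0000 + 1.8794) = (-0.6840, 1.8794)
link 1: phi[1] = 110 + 175 = 285 deg
  cos(285 deg) = 0.2588, sin(285 deg) = -0.9659
  joint[2] = (-0.6840, 1.8794) + 4 * (0.2588, -0.9659) = (-0.6840 + 1.0353, 1.8794 + -3.8637) = (0.3512, -1.9843)
End effector: (0.3512, -1.9843)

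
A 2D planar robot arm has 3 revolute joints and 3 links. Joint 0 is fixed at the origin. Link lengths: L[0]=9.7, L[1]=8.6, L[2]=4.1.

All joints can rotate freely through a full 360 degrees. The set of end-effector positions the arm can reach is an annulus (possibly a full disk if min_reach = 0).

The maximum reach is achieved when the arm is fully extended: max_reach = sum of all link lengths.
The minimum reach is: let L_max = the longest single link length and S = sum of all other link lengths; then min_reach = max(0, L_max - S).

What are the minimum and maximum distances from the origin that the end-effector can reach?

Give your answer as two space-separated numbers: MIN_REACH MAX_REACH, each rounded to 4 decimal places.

Link lengths: [9.7, 8.6, 4.1]
max_reach = 9.7 + 8.6 + 4.1 = 22.4
L_max = max([9.7, 8.6, 4.1]) = 9.7
S (sum of others) = 22.4 - 9.7 = 12.7
min_reach = max(0, 9.7 - 12.7) = max(0, -3) = 0

Answer: 0.0000 22.4000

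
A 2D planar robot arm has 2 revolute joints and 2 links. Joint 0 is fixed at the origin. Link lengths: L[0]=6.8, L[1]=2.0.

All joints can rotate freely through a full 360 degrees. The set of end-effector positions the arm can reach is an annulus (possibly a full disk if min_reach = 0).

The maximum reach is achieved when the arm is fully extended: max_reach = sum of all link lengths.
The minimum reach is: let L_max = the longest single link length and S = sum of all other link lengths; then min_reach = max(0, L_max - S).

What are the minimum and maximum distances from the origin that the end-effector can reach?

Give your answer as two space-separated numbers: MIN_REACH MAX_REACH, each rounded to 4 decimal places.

Answer: 4.8000 8.8000

Derivation:
Link lengths: [6.8, 2.0]
max_reach = 6.8 + 2 = 8.8
L_max = max([6.8, 2.0]) = 6.8
S (sum of others) = 8.8 - 6.8 = 2
min_reach = max(0, 6.8 - 2) = max(0, 4.8) = 4.8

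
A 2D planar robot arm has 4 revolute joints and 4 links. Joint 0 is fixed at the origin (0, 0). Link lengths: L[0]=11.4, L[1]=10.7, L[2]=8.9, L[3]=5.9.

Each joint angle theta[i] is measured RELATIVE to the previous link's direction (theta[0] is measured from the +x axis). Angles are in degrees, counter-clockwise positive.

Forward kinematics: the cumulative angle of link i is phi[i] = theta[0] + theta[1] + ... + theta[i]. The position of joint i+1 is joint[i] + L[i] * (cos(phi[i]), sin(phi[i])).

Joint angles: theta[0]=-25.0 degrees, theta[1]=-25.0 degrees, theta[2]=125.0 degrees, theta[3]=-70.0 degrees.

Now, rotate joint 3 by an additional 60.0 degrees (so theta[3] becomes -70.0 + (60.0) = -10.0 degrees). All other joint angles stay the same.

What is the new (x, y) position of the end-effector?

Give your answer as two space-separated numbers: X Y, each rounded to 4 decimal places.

joint[0] = (0.0000, 0.0000)  (base)
link 0: phi[0] = -25 = -25 deg
  cos(-25 deg) = 0.9063, sin(-25 deg) = -0.4226
  joint[1] = (0.0000, 0.0000) + 11.4 * (0.9063, -0.4226) = (0.0000 + 10.3319, 0.0000 + -4.8178) = (10.3319, -4.8178)
link 1: phi[1] = -25 + -25 = -50 deg
  cos(-50 deg) = 0.6428, sin(-50 deg) = -0.7660
  joint[2] = (10.3319, -4.8178) + 10.7 * (0.6428, -0.7660) = (10.3319 + 6.8778, -4.8178 + -8.1967) = (17.2097, -13.0145)
link 2: phi[2] = -25 + -25 + 125 = 75 deg
  cos(75 deg) = 0.2588, sin(75 deg) = 0.9659
  joint[3] = (17.2097, -13.0145) + 8.9 * (0.2588, 0.9659) = (17.2097 + 2.3035, -13.0145 + 8.5967) = (19.5132, -4.4178)
link 3: phi[3] = -25 + -25 + 125 + -10 = 65 deg
  cos(65 deg) = 0.4226, sin(65 deg) = 0.9063
  joint[4] = (19.5132, -4.4178) + 5.9 * (0.4226, 0.9063) = (19.5132 + 2.4934, -4.4178 + 5.3472) = (22.0067, 0.9294)
End effector: (22.0067, 0.9294)

Answer: 22.0067 0.9294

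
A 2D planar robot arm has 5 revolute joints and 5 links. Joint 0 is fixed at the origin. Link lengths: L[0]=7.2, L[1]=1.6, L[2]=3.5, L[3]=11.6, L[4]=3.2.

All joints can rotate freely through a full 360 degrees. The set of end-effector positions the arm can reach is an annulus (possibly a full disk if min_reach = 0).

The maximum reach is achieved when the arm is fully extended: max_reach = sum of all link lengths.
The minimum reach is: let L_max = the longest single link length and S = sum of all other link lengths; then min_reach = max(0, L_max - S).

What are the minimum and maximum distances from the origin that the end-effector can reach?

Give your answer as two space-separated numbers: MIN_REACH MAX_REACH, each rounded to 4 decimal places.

Link lengths: [7.2, 1.6, 3.5, 11.6, 3.2]
max_reach = 7.2 + 1.6 + 3.5 + 11.6 + 3.2 = 27.1
L_max = max([7.2, 1.6, 3.5, 11.6, 3.2]) = 11.6
S (sum of others) = 27.1 - 11.6 = 15.5
min_reach = max(0, 11.6 - 15.5) = max(0, -3.9) = 0

Answer: 0.0000 27.1000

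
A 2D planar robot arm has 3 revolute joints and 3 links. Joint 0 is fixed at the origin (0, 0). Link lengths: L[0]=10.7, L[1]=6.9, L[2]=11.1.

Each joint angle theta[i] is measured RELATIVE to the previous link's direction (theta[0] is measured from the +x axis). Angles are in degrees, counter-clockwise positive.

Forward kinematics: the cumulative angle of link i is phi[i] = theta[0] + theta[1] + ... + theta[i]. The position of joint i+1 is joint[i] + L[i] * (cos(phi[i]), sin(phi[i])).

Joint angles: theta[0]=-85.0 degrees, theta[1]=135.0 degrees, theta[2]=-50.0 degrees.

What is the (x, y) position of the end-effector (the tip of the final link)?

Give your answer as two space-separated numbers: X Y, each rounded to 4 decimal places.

Answer: 16.4678 -5.3736

Derivation:
joint[0] = (0.0000, 0.0000)  (base)
link 0: phi[0] = -85 = -85 deg
  cos(-85 deg) = 0.0872, sin(-85 deg) = -0.9962
  joint[1] = (0.0000, 0.0000) + 10.7 * (0.0872, -0.9962) = (0.0000 + 0.9326, 0.0000 + -10.6593) = (0.9326, -10.6593)
link 1: phi[1] = -85 + 135 = 50 deg
  cos(50 deg) = 0.6428, sin(50 deg) = 0.7660
  joint[2] = (0.9326, -10.6593) + 6.9 * (0.6428, 0.7660) = (0.9326 + 4.4352, -10.6593 + 5.2857) = (5.3678, -5.3736)
link 2: phi[2] = -85 + 135 + -50 = 0 deg
  cos(0 deg) = 1.0000, sin(0 deg) = 0.0000
  joint[3] = (5.3678, -5.3736) + 11.1 * (1.0000, 0.0000) = (5.3678 + 11.1000, -5.3736 + 0.0000) = (16.4678, -5.3736)
End effector: (16.4678, -5.3736)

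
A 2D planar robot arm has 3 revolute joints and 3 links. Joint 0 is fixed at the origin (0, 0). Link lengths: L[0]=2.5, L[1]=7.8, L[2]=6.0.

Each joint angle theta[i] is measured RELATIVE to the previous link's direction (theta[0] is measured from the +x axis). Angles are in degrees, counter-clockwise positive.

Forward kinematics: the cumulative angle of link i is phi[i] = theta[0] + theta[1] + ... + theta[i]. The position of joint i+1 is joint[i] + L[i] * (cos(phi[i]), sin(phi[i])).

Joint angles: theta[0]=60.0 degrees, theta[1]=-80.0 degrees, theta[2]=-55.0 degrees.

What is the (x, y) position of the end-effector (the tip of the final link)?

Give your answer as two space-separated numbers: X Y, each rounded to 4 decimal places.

Answer: 10.1325 -6.2982

Derivation:
joint[0] = (0.0000, 0.0000)  (base)
link 0: phi[0] = 60 = 60 deg
  cos(60 deg) = 0.5000, sin(60 deg) = 0.8660
  joint[1] = (0.0000, 0.0000) + 2.5 * (0.5000, 0.8660) = (0.0000 + 1.2500, 0.0000 + 2.1651) = (1.2500, 2.1651)
link 1: phi[1] = 60 + -80 = -20 deg
  cos(-20 deg) = 0.9397, sin(-20 deg) = -0.3420
  joint[2] = (1.2500, 2.1651) + 7.8 * (0.9397, -0.3420) = (1.2500 + 7.3296, 2.1651 + -2.6678) = (8.5796, -0.5027)
link 2: phi[2] = 60 + -80 + -55 = -75 deg
  cos(-75 deg) = 0.2588, sin(-75 deg) = -0.9659
  joint[3] = (8.5796, -0.5027) + 6 * (0.2588, -0.9659) = (8.5796 + 1.5529, -0.5027 + -5.7956) = (10.1325, -6.2982)
End effector: (10.1325, -6.2982)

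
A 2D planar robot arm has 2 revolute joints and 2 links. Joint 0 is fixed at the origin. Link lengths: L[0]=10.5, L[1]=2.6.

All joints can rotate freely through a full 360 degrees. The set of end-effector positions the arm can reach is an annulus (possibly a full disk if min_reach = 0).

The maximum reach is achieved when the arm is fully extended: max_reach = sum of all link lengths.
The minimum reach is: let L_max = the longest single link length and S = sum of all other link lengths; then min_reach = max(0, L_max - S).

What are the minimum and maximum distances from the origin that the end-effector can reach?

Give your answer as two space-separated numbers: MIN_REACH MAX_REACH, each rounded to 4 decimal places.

Answer: 7.9000 13.1000

Derivation:
Link lengths: [10.5, 2.6]
max_reach = 10.5 + 2.6 = 13.1
L_max = max([10.5, 2.6]) = 10.5
S (sum of others) = 13.1 - 10.5 = 2.6
min_reach = max(0, 10.5 - 2.6) = max(0, 7.9) = 7.9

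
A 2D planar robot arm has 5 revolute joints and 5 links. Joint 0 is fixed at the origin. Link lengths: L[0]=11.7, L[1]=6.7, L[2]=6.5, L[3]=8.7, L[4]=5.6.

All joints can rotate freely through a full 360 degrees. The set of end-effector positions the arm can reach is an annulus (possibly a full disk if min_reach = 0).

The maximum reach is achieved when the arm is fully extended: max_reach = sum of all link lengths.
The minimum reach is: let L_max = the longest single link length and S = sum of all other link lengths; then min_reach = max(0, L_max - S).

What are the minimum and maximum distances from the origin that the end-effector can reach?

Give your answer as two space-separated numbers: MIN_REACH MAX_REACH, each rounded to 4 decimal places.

Link lengths: [11.7, 6.7, 6.5, 8.7, 5.6]
max_reach = 11.7 + 6.7 + 6.5 + 8.7 + 5.6 = 39.2
L_max = max([11.7, 6.7, 6.5, 8.7, 5.6]) = 11.7
S (sum of others) = 39.2 - 11.7 = 27.5
min_reach = max(0, 11.7 - 27.5) = max(0, -15.8) = 0

Answer: 0.0000 39.2000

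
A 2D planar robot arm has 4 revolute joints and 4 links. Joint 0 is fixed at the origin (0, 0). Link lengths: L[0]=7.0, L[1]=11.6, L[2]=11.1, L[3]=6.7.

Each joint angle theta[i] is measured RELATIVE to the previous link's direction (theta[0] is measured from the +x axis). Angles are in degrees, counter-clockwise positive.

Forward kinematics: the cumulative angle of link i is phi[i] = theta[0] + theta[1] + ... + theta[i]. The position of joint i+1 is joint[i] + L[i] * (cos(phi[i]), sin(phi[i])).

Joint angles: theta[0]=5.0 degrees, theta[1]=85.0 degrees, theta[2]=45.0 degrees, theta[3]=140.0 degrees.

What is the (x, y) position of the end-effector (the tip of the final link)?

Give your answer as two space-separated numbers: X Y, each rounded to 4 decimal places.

joint[0] = (0.0000, 0.0000)  (base)
link 0: phi[0] = 5 = 5 deg
  cos(5 deg) = 0.9962, sin(5 deg) = 0.0872
  joint[1] = (0.0000, 0.0000) + 7 * (0.9962, 0.0872) = (0.0000 + 6.9734, 0.0000 + 0.6101) = (6.9734, 0.6101)
link 1: phi[1] = 5 + 85 = 90 deg
  cos(90 deg) = 0.0000, sin(90 deg) = 1.0000
  joint[2] = (6.9734, 0.6101) + 11.6 * (0.0000, 1.0000) = (6.9734 + 0.0000, 0.6101 + 11.6000) = (6.9734, 12.2101)
link 2: phi[2] = 5 + 85 + 45 = 135 deg
  cos(135 deg) = -0.7071, sin(135 deg) = 0.7071
  joint[3] = (6.9734, 12.2101) + 11.1 * (-0.7071, 0.7071) = (6.9734 + -7.8489, 12.2101 + 7.8489) = (-0.8755, 20.0590)
link 3: phi[3] = 5 + 85 + 45 + 140 = 275 deg
  cos(275 deg) = 0.0872, sin(275 deg) = -0.9962
  joint[4] = (-0.8755, 20.0590) + 6.7 * (0.0872, -0.9962) = (-0.8755 + 0.5839, 20.0590 + -6.6745) = (-0.2916, 13.3845)
End effector: (-0.2916, 13.3845)

Answer: -0.2916 13.3845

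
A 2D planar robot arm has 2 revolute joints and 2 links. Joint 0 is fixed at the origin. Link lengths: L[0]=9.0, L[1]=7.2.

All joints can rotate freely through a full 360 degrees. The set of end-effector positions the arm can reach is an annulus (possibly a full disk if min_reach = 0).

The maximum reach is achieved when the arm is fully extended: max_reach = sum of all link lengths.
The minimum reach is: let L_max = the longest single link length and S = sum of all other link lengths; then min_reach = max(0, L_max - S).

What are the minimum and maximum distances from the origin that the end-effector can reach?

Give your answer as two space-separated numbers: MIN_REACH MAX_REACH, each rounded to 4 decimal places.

Answer: 1.8000 16.2000

Derivation:
Link lengths: [9.0, 7.2]
max_reach = 9 + 7.2 = 16.2
L_max = max([9.0, 7.2]) = 9
S (sum of others) = 16.2 - 9 = 7.2
min_reach = max(0, 9 - 7.2) = max(0, 1.8) = 1.8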